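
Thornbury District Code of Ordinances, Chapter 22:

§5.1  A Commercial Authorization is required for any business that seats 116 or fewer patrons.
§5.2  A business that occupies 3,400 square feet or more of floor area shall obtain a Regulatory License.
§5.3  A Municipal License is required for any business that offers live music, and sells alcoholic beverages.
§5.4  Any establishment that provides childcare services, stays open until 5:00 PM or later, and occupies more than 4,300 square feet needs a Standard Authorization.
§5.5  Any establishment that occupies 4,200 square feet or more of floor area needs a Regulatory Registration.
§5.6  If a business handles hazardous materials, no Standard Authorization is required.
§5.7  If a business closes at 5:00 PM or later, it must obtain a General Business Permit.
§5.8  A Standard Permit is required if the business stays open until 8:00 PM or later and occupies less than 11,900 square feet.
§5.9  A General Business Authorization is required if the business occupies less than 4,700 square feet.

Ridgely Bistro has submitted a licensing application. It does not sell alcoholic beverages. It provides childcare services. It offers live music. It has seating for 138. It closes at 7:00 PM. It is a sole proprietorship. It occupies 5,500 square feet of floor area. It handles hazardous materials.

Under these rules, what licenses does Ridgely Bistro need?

General Business Permit, Regulatory License, Regulatory Registration

§5.1 seating 138 > 116 → Commercial Authorization not required.
§5.2 floor area 5,500 square feet ≥ 3,400 square feet → Regulatory License required.
§5.3 offers live music; does not sell alcoholic beverages → Municipal License not required.
§5.4 provides childcare services; closes 7:00 PM, after 5:00 PM; floor area 5,500 square feet > 4,300 square feet → Standard Authorization required.
§5.5 floor area 5,500 square feet ≥ 4,200 square feet → Regulatory Registration required.
§5.6 handles hazardous materials → exempt from Standard Authorization.
§5.7 closes 7:00 PM, after 5:00 PM → General Business Permit required.
§5.8 closes 7:00 PM, at/before 8:00 PM; floor area 5,500 square feet < 11,900 square feet → Standard Permit not required.
§5.9 floor area 5,500 square feet ≥ 4,700 square feet → General Business Authorization not required.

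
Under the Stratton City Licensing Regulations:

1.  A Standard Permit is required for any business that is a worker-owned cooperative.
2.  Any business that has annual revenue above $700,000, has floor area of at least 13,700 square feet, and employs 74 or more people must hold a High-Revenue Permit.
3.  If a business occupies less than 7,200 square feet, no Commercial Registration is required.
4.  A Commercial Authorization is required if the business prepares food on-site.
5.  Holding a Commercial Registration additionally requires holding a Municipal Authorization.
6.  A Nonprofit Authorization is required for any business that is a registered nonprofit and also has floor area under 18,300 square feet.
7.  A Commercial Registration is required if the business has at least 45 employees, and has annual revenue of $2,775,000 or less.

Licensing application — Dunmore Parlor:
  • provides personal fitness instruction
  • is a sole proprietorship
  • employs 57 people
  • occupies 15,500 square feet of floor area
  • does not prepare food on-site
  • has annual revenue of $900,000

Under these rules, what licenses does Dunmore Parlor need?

Commercial Registration, Municipal Authorization

1. is a sole proprietorship (not: is a worker-owned cooperative) → Standard Permit not required.
2. revenue $900,000 > $700,000; floor area 15,500 square feet ≥ 13,700 square feet; employees 57 < 74 → High-Revenue Permit not required.
3. floor area 15,500 square feet ≥ 7,200 square feet → Commercial Registration exemption does not apply.
4. does not prepare food on-site → Commercial Authorization not required.
5. Commercial Registration is required → Municipal Authorization also required.
6. is a sole proprietorship (not: is a registered nonprofit); floor area 15,500 square feet < 18,300 square feet → Nonprofit Authorization not required.
7. employees 57 ≥ 45; revenue $900,000 ≤ $2,775,000 → Commercial Registration required.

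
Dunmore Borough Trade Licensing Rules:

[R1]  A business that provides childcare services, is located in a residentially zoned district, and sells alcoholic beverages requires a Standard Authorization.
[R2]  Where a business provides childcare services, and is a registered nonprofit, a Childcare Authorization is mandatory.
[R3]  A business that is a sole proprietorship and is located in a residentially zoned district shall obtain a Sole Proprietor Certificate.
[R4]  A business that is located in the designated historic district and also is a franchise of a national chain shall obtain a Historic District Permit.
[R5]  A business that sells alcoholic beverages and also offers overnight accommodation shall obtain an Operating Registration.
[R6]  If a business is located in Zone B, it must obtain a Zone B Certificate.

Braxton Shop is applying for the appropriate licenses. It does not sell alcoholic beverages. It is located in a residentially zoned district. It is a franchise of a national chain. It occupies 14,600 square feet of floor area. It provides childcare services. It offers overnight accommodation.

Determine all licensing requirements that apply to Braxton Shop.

[R1] provides childcare services; is located in a residentially zoned district; does not sell alcoholic beverages → Standard Authorization not required.
[R2] provides childcare services; is a franchise of a national chain (not: is a registered nonprofit) → Childcare Authorization not required.
[R3] is a franchise of a national chain (not: is a sole proprietorship); is located in a residentially zoned district → Sole Proprietor Certificate not required.
[R4] is located in a residentially zoned district (not: is located in the designated historic district); is a franchise of a national chain → Historic District Permit not required.
[R5] does not sell alcoholic beverages; offers overnight accommodation → Operating Registration not required.
[R6] is located in a residentially zoned district (not: is located in Zone B) → Zone B Certificate not required.

None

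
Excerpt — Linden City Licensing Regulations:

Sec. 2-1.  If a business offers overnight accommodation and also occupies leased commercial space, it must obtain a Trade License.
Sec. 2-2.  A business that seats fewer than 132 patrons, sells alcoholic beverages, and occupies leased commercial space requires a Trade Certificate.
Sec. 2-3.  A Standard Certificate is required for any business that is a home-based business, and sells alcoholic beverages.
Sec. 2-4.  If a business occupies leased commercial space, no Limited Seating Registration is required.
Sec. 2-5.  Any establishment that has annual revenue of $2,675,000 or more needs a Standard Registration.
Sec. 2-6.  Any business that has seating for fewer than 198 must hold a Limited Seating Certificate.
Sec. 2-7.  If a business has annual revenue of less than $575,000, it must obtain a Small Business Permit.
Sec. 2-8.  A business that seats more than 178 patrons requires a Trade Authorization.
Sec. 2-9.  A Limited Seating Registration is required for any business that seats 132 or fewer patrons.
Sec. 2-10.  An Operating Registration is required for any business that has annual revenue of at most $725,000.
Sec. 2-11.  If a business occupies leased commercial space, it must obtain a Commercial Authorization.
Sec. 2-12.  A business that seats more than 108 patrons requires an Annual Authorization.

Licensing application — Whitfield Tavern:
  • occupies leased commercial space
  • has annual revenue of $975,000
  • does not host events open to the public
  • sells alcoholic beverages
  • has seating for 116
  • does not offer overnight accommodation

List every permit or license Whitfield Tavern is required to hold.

Annual Authorization, Commercial Authorization, Limited Seating Certificate, Trade Certificate

Sec. 2-1. does not offer overnight accommodation; occupies leased commercial space → Trade License not required.
Sec. 2-2. seating 116 < 132; sells alcoholic beverages; occupies leased commercial space → Trade Certificate required.
Sec. 2-3. occupies leased commercial space (not: is a home-based business); sells alcoholic beverages → Standard Certificate not required.
Sec. 2-4. occupies leased commercial space → exempt from Limited Seating Registration.
Sec. 2-5. revenue $975,000 < $2,675,000 → Standard Registration not required.
Sec. 2-6. seating 116 < 198 → Limited Seating Certificate required.
Sec. 2-7. revenue $975,000 ≥ $575,000 → Small Business Permit not required.
Sec. 2-8. seating 116 ≤ 178 → Trade Authorization not required.
Sec. 2-9. seating 116 ≤ 132 → Limited Seating Registration required.
Sec. 2-10. revenue $975,000 > $725,000 → Operating Registration not required.
Sec. 2-11. occupies leased commercial space → Commercial Authorization required.
Sec. 2-12. seating 116 > 108 → Annual Authorization required.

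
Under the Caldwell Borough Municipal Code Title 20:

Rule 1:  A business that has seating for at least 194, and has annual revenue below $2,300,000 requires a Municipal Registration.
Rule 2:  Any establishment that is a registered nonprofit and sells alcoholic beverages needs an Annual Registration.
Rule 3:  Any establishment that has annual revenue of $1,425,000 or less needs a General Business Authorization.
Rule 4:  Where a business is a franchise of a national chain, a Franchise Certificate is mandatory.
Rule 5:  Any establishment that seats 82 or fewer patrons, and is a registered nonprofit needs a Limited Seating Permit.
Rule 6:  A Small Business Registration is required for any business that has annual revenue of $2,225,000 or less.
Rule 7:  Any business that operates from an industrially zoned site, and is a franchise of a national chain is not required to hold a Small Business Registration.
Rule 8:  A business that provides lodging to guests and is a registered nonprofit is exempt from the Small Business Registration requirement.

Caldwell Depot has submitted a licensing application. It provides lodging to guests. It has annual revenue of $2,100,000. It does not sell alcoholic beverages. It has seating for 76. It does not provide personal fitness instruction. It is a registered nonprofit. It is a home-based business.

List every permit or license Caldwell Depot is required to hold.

Rule 1: seating 76 < 194; revenue $2,100,000 < $2,300,000 → Municipal Registration not required.
Rule 2: is a registered nonprofit; does not sell alcoholic beverages → Annual Registration not required.
Rule 3: revenue $2,100,000 > $1,425,000 → General Business Authorization not required.
Rule 4: is a registered nonprofit (not: is a franchise of a national chain) → Franchise Certificate not required.
Rule 5: seating 76 ≤ 82; is a registered nonprofit → Limited Seating Permit required.
Rule 6: revenue $2,100,000 ≤ $2,225,000 → Small Business Registration required.
Rule 7: is a home-based business (not: operates from an industrially zoned site); is a registered nonprofit (not: is a franchise of a national chain) → Small Business Registration exemption does not apply.
Rule 8: provides lodging to guests; is a registered nonprofit → exempt from Small Business Registration.

Limited Seating Permit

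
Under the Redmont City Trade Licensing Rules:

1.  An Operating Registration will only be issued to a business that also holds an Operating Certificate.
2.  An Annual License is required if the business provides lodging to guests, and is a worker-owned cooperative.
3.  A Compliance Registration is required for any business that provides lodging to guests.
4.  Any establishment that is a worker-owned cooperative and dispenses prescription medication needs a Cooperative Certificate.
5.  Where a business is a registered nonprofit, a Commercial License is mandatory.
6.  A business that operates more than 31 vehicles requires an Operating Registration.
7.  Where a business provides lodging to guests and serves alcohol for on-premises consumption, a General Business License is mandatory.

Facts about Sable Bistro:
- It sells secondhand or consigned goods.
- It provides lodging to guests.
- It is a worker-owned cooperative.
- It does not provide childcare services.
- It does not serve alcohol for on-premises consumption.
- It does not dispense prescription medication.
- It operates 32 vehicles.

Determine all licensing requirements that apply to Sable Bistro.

1. Operating Registration is required → Operating Certificate also required.
2. provides lodging to guests; is a worker-owned cooperative → Annual License required.
3. provides lodging to guests → Compliance Registration required.
4. is a worker-owned cooperative; does not dispense prescription medication → Cooperative Certificate not required.
5. is a worker-owned cooperative (not: is a registered nonprofit) → Commercial License not required.
6. vehicles 32 > 31 → Operating Registration required.
7. provides lodging to guests; does not serve alcohol for on-premises consumption → General Business License not required.

Annual License, Compliance Registration, Operating Certificate, Operating Registration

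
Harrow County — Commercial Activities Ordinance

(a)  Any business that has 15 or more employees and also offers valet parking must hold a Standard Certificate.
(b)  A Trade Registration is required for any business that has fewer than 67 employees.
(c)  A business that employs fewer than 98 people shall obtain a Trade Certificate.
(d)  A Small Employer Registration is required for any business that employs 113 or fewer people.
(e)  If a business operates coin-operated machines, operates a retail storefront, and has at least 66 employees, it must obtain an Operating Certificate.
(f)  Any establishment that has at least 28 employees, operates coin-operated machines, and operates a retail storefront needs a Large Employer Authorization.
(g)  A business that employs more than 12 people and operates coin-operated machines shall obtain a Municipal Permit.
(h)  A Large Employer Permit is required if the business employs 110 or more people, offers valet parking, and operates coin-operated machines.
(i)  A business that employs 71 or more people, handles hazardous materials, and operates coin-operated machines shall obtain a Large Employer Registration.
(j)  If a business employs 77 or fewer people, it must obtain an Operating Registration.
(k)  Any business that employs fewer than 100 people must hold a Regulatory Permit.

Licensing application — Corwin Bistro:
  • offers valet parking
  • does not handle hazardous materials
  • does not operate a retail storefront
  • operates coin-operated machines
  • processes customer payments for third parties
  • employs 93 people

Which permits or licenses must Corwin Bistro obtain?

(a) employees 93 ≥ 15; offers valet parking → Standard Certificate required.
(b) employees 93 ≥ 67 → Trade Registration not required.
(c) employees 93 < 98 → Trade Certificate required.
(d) employees 93 ≤ 113 → Small Employer Registration required.
(e) operates coin-operated machines; does not operate a retail storefront; employees 93 ≥ 66 → Operating Certificate not required.
(f) employees 93 ≥ 28; operates coin-operated machines; does not operate a retail storefront → Large Employer Authorization not required.
(g) employees 93 > 12; operates coin-operated machines → Municipal Permit required.
(h) employees 93 < 110; offers valet parking; operates coin-operated machines → Large Employer Permit not required.
(i) employees 93 ≥ 71; does not handle hazardous materials; operates coin-operated machines → Large Employer Registration not required.
(j) employees 93 > 77 → Operating Registration not required.
(k) employees 93 < 100 → Regulatory Permit required.

Municipal Permit, Regulatory Permit, Small Employer Registration, Standard Certificate, Trade Certificate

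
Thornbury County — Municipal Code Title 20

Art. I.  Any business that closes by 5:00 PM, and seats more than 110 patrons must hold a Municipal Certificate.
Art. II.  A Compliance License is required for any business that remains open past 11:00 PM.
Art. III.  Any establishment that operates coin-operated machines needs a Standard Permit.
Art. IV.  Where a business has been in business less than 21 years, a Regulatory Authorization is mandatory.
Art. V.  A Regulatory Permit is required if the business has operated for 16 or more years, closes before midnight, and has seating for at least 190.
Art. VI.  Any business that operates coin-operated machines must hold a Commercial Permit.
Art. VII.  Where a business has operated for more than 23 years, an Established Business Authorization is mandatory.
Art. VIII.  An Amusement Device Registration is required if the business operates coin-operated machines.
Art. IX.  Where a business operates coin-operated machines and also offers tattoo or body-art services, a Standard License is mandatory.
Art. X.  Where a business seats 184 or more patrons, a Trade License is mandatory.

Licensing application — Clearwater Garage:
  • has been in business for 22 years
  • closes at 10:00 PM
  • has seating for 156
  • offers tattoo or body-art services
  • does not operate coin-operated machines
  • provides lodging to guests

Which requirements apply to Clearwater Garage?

None

Art. I. closes 10:00 PM, after 5:00 PM; seating 156 > 110 → Municipal Certificate not required.
Art. II. closes 10:00 PM, at/before 11:00 PM → Compliance License not required.
Art. III. does not operate coin-operated machines → Standard Permit not required.
Art. IV. years in business 22 ≥ 21 → Regulatory Authorization not required.
Art. V. years in business 22 ≥ 16; closes 10:00 PM, at/before midnight; seating 156 < 190 → Regulatory Permit not required.
Art. VI. does not operate coin-operated machines → Commercial Permit not required.
Art. VII. years in business 22 ≤ 23 → Established Business Authorization not required.
Art. VIII. does not operate coin-operated machines → Amusement Device Registration not required.
Art. IX. does not operate coin-operated machines; offers tattoo or body-art services → Standard License not required.
Art. X. seating 156 < 184 → Trade License not required.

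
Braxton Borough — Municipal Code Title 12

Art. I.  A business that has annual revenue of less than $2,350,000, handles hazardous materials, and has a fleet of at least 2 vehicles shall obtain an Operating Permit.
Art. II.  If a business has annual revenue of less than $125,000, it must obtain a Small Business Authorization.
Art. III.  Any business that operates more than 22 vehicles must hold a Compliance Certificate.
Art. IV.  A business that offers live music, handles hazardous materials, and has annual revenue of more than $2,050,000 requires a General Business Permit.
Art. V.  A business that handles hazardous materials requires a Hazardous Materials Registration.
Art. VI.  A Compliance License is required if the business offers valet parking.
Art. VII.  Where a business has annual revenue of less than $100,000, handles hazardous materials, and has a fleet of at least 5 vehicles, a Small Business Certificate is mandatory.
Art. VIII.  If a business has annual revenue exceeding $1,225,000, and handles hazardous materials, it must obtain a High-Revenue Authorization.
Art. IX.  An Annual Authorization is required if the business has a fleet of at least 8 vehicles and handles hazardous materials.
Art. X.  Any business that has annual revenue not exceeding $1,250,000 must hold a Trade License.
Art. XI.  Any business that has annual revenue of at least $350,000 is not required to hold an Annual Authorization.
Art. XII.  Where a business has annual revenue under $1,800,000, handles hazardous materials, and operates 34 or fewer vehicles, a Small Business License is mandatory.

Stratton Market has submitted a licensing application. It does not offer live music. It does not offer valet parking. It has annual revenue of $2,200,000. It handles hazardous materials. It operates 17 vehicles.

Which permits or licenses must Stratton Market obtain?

Art. I. revenue $2,200,000 < $2,350,000; handles hazardous materials; vehicles 17 ≥ 2 → Operating Permit required.
Art. II. revenue $2,200,000 ≥ $125,000 → Small Business Authorization not required.
Art. III. vehicles 17 ≤ 22 → Compliance Certificate not required.
Art. IV. does not offer live music; handles hazardous materials; revenue $2,200,000 > $2,050,000 → General Business Permit not required.
Art. V. handles hazardous materials → Hazardous Materials Registration required.
Art. VI. does not offer valet parking → Compliance License not required.
Art. VII. revenue $2,200,000 ≥ $100,000; handles hazardous materials; vehicles 17 ≥ 5 → Small Business Certificate not required.
Art. VIII. revenue $2,200,000 > $1,225,000; handles hazardous materials → High-Revenue Authorization required.
Art. IX. vehicles 17 ≥ 8; handles hazardous materials → Annual Authorization required.
Art. X. revenue $2,200,000 > $1,250,000 → Trade License not required.
Art. XI. revenue $2,200,000 ≥ $350,000 → exempt from Annual Authorization.
Art. XII. revenue $2,200,000 ≥ $1,800,000; handles hazardous materials; vehicles 17 ≤ 34 → Small Business License not required.

Hazardous Materials Registration, High-Revenue Authorization, Operating Permit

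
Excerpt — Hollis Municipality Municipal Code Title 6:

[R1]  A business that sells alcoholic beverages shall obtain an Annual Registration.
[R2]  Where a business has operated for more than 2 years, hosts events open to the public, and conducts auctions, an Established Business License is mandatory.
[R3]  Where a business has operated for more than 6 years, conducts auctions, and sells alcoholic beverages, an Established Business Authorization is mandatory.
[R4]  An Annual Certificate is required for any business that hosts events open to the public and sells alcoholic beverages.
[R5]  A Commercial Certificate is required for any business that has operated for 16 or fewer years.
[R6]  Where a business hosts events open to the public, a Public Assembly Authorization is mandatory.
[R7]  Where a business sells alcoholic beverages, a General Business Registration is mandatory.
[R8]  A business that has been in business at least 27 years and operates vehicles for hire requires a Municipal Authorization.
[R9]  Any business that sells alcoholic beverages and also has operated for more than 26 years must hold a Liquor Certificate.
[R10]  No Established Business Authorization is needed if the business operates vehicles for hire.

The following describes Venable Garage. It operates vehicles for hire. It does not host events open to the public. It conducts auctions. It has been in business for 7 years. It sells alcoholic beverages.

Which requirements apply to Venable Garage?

Annual Registration, Commercial Certificate, General Business Registration

[R1] sells alcoholic beverages → Annual Registration required.
[R2] years in business 7 > 2; does not host events open to the public; conducts auctions → Established Business License not required.
[R3] years in business 7 > 6; conducts auctions; sells alcoholic beverages → Established Business Authorization required.
[R4] does not host events open to the public; sells alcoholic beverages → Annual Certificate not required.
[R5] years in business 7 ≤ 16 → Commercial Certificate required.
[R6] does not host events open to the public → Public Assembly Authorization not required.
[R7] sells alcoholic beverages → General Business Registration required.
[R8] years in business 7 < 27; operates vehicles for hire → Municipal Authorization not required.
[R9] sells alcoholic beverages; years in business 7 ≤ 26 → Liquor Certificate not required.
[R10] operates vehicles for hire → exempt from Established Business Authorization.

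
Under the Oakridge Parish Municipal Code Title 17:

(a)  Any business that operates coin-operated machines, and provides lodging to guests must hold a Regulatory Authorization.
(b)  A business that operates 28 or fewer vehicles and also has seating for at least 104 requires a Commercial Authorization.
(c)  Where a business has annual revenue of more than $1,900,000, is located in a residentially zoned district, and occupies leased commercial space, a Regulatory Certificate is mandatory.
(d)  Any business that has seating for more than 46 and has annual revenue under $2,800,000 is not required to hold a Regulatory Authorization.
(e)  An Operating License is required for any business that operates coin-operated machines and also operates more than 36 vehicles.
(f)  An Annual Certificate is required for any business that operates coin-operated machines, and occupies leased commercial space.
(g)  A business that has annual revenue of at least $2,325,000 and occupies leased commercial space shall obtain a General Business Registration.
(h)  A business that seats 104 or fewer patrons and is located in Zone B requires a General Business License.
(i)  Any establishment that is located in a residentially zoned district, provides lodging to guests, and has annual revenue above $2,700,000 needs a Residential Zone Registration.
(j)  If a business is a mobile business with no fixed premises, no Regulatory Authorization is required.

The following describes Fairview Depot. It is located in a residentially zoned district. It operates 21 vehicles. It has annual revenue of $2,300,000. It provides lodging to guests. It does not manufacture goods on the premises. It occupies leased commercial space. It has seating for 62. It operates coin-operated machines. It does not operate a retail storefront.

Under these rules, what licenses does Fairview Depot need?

Annual Certificate, Regulatory Certificate

(a) operates coin-operated machines; provides lodging to guests → Regulatory Authorization required.
(b) vehicles 21 ≤ 28; seating 62 < 104 → Commercial Authorization not required.
(c) revenue $2,300,000 > $1,900,000; is located in a residentially zoned district; occupies leased commercial space → Regulatory Certificate required.
(d) seating 62 > 46; revenue $2,300,000 < $2,800,000 → exempt from Regulatory Authorization.
(e) operates coin-operated machines; vehicles 21 ≤ 36 → Operating License not required.
(f) operates coin-operated machines; occupies leased commercial space → Annual Certificate required.
(g) revenue $2,300,000 < $2,325,000; occupies leased commercial space → General Business Registration not required.
(h) seating 62 ≤ 104; is located in a residentially zoned district (not: is located in Zone B) → General Business License not required.
(i) is located in a residentially zoned district; provides lodging to guests; revenue $2,300,000 ≤ $2,700,000 → Residential Zone Registration not required.
(j) occupies leased commercial space (not: is a mobile business with no fixed premises) → Regulatory Authorization exemption does not apply.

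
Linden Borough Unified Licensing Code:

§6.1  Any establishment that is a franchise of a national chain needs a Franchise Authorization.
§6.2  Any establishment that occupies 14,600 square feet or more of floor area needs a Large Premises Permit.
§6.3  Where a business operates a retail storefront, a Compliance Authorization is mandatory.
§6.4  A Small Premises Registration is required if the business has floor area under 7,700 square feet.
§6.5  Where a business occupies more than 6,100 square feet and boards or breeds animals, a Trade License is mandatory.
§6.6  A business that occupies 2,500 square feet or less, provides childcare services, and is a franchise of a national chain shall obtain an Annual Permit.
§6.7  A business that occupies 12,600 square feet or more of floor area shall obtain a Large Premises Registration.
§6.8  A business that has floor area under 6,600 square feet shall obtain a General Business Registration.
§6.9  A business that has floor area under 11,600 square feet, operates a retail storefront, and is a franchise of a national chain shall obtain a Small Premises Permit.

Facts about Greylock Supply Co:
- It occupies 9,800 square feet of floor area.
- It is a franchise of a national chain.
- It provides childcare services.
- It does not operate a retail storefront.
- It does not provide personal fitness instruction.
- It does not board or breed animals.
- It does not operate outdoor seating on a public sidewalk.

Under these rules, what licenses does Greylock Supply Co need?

§6.1 is a franchise of a national chain → Franchise Authorization required.
§6.2 floor area 9,800 square feet < 14,600 square feet → Large Premises Permit not required.
§6.3 does not operate a retail storefront → Compliance Authorization not required.
§6.4 floor area 9,800 square feet ≥ 7,700 square feet → Small Premises Registration not required.
§6.5 floor area 9,800 square feet > 6,100 square feet; does not board or breed animals → Trade License not required.
§6.6 floor area 9,800 square feet > 2,500 square feet; provides childcare services; is a franchise of a national chain → Annual Permit not required.
§6.7 floor area 9,800 square feet < 12,600 square feet → Large Premises Registration not required.
§6.8 floor area 9,800 square feet ≥ 6,600 square feet → General Business Registration not required.
§6.9 floor area 9,800 square feet < 11,600 square feet; does not operate a retail storefront; is a franchise of a national chain → Small Premises Permit not required.

Franchise Authorization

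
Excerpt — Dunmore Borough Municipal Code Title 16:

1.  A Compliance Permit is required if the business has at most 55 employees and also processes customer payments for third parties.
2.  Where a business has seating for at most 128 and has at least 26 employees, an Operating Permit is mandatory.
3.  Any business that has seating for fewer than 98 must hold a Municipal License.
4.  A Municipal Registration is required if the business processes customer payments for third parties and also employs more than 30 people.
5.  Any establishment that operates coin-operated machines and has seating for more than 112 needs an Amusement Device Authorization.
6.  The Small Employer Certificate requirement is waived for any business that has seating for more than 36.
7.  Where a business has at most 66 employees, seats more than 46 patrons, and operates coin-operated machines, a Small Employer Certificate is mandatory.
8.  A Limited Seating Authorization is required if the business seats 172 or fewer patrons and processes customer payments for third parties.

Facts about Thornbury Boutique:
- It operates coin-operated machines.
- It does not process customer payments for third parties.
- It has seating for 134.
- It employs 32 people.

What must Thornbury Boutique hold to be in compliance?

1. employees 32 ≤ 55; does not process customer payments for third parties → Compliance Permit not required.
2. seating 134 > 128; employees 32 ≥ 26 → Operating Permit not required.
3. seating 134 ≥ 98 → Municipal License not required.
4. does not process customer payments for third parties; employees 32 > 30 → Municipal Registration not required.
5. operates coin-operated machines; seating 134 > 112 → Amusement Device Authorization required.
6. seating 134 > 36 → exempt from Small Employer Certificate.
7. employees 32 ≤ 66; seating 134 > 46; operates coin-operated machines → Small Employer Certificate required.
8. seating 134 ≤ 172; does not process customer payments for third parties → Limited Seating Authorization not required.

Amusement Device Authorization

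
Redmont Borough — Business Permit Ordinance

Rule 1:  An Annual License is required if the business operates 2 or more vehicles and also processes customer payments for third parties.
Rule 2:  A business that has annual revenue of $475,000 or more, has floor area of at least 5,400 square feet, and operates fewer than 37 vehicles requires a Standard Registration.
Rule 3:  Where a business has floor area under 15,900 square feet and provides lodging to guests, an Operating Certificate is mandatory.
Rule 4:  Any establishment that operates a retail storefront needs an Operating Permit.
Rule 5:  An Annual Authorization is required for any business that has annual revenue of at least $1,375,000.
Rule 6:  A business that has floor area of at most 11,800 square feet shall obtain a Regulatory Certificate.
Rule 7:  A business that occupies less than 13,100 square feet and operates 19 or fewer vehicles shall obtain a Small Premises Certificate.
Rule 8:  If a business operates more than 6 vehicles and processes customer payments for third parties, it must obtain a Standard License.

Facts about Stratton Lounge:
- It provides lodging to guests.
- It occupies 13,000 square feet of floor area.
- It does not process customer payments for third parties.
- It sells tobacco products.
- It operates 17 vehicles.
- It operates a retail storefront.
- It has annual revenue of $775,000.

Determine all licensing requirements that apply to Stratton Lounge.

Rule 1: vehicles 17 ≥ 2; does not process customer payments for third parties → Annual License not required.
Rule 2: revenue $775,000 ≥ $475,000; floor area 13,000 square feet ≥ 5,400 square feet; vehicles 17 < 37 → Standard Registration required.
Rule 3: floor area 13,000 square feet < 15,900 square feet; provides lodging to guests → Operating Certificate required.
Rule 4: operates a retail storefront → Operating Permit required.
Rule 5: revenue $775,000 < $1,375,000 → Annual Authorization not required.
Rule 6: floor area 13,000 square feet > 11,800 square feet → Regulatory Certificate not required.
Rule 7: floor area 13,000 square feet < 13,100 square feet; vehicles 17 ≤ 19 → Small Premises Certificate required.
Rule 8: vehicles 17 > 6; does not process customer payments for third parties → Standard License not required.

Operating Certificate, Operating Permit, Small Premises Certificate, Standard Registration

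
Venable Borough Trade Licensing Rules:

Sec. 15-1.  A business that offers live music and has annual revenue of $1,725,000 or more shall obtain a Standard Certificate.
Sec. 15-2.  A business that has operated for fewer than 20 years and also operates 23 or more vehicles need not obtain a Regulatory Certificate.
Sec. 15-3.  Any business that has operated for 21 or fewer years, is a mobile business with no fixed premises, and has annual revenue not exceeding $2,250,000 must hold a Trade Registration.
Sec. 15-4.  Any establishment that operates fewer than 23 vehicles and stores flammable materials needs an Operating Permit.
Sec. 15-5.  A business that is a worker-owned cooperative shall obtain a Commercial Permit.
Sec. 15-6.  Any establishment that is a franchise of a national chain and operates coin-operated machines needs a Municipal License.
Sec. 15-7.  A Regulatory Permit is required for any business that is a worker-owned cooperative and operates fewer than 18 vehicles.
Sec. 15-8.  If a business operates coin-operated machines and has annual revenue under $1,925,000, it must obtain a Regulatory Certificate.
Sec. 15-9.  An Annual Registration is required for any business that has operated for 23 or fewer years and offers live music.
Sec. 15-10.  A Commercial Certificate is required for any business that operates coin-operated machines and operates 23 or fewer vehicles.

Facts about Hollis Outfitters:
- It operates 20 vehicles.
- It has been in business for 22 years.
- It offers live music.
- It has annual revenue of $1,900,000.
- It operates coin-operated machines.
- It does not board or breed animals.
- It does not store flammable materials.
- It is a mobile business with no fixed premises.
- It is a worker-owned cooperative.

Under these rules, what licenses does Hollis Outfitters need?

Annual Registration, Commercial Certificate, Commercial Permit, Regulatory Certificate, Standard Certificate

Sec. 15-1. offers live music; revenue $1,900,000 ≥ $1,725,000 → Standard Certificate required.
Sec. 15-2. years in business 22 ≥ 20; vehicles 20 < 23 → Regulatory Certificate exemption does not apply.
Sec. 15-3. years in business 22 > 21; is a mobile business with no fixed premises; revenue $1,900,000 ≤ $2,250,000 → Trade Registration not required.
Sec. 15-4. vehicles 20 < 23; does not store flammable materials → Operating Permit not required.
Sec. 15-5. is a worker-owned cooperative → Commercial Permit required.
Sec. 15-6. is a worker-owned cooperative (not: is a franchise of a national chain); operates coin-operated machines → Municipal License not required.
Sec. 15-7. is a worker-owned cooperative; vehicles 20 ≥ 18 → Regulatory Permit not required.
Sec. 15-8. operates coin-operated machines; revenue $1,900,000 < $1,925,000 → Regulatory Certificate required.
Sec. 15-9. years in business 22 ≤ 23; offers live music → Annual Registration required.
Sec. 15-10. operates coin-operated machines; vehicles 20 ≤ 23 → Commercial Certificate required.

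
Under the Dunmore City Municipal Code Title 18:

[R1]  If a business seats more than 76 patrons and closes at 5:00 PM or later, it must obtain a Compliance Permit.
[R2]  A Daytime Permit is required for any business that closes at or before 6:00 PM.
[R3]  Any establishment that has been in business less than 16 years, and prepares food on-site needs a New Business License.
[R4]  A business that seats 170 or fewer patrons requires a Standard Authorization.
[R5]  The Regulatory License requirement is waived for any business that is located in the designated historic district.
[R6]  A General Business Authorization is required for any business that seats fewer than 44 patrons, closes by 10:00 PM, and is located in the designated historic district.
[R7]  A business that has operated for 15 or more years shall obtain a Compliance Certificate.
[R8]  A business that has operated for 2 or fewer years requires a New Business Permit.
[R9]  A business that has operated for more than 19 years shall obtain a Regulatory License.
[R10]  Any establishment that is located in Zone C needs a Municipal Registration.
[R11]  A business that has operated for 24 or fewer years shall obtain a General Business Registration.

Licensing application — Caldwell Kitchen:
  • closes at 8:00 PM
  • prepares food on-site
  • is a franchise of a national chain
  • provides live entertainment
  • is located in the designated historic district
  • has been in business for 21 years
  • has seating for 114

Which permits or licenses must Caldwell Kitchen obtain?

[R1] seating 114 > 76; closes 8:00 PM, after 5:00 PM → Compliance Permit required.
[R2] closes 8:00 PM, after 6:00 PM → Daytime Permit not required.
[R3] years in business 21 ≥ 16; prepares food on-site → New Business License not required.
[R4] seating 114 ≤ 170 → Standard Authorization required.
[R5] is located in the designated historic district → exempt from Regulatory License.
[R6] seating 114 ≥ 44; closes 8:00 PM, at/before 10:00 PM; is located in the designated historic district → General Business Authorization not required.
[R7] years in business 21 ≥ 15 → Compliance Certificate required.
[R8] years in business 21 > 2 → New Business Permit not required.
[R9] years in business 21 > 19 → Regulatory License required.
[R10] is located in the designated historic district (not: is located in Zone C) → Municipal Registration not required.
[R11] years in business 21 ≤ 24 → General Business Registration required.

Compliance Certificate, Compliance Permit, General Business Registration, Standard Authorization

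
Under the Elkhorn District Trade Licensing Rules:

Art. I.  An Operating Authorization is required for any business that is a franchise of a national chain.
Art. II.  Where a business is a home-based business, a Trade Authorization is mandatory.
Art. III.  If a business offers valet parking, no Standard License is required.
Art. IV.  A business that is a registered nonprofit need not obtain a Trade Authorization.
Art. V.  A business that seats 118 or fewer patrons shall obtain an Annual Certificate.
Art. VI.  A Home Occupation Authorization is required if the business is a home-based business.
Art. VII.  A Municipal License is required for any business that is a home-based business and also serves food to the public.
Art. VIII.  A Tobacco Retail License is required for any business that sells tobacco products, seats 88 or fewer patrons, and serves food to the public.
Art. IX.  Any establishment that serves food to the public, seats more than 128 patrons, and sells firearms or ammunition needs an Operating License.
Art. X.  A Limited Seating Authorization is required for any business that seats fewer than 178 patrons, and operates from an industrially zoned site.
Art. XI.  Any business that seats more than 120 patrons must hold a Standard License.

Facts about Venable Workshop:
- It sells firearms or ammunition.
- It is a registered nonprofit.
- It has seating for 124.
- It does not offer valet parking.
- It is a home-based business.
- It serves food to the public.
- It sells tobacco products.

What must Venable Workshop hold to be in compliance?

Art. I. is a registered nonprofit (not: is a franchise of a national chain) → Operating Authorization not required.
Art. II. is a home-based business → Trade Authorization required.
Art. III. does not offer valet parking → Standard License exemption does not apply.
Art. IV. is a registered nonprofit → exempt from Trade Authorization.
Art. V. seating 124 > 118 → Annual Certificate not required.
Art. VI. is a home-based business → Home Occupation Authorization required.
Art. VII. is a home-based business; serves food to the public → Municipal License required.
Art. VIII. sells tobacco products; seating 124 > 88; serves food to the public → Tobacco Retail License not required.
Art. IX. serves food to the public; seating 124 ≤ 128; sells firearms or ammunition → Operating License not required.
Art. X. seating 124 < 178; is a home-based business (not: operates from an industrially zoned site) → Limited Seating Authorization not required.
Art. XI. seating 124 > 120 → Standard License required.

Home Occupation Authorization, Municipal License, Standard License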